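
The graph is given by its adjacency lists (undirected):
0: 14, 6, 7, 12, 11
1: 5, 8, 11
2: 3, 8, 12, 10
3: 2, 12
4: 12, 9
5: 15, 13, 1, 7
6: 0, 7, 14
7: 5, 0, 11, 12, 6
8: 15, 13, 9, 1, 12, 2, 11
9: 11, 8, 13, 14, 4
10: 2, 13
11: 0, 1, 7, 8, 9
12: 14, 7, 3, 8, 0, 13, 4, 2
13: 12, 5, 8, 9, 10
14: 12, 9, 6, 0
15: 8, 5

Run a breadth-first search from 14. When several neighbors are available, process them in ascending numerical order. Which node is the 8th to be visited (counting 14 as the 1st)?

4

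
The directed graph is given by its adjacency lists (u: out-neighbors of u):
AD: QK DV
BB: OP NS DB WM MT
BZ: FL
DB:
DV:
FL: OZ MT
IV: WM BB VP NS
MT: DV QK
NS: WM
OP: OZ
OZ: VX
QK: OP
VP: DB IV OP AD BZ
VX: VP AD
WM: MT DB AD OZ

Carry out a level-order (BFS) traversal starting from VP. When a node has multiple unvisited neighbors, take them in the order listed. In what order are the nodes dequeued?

Visit VP; enqueue DB, IV, OP, AD, BZ → queue [DB, IV, OP, AD, BZ]
Visit DB → queue [IV, OP, AD, BZ]
Visit IV; enqueue WM, BB, NS → queue [OP, AD, BZ, WM, BB, NS]
Visit OP; enqueue OZ → queue [AD, BZ, WM, BB, NS, OZ]
Visit AD; enqueue QK, DV → queue [BZ, WM, BB, NS, OZ, QK, DV]
Visit BZ; enqueue FL → queue [WM, BB, NS, OZ, QK, DV, FL]
Visit WM; enqueue MT → queue [BB, NS, OZ, QK, DV, FL, MT]
Visit BB → queue [NS, OZ, QK, DV, FL, MT]
Visit NS → queue [OZ, QK, DV, FL, MT]
Visit OZ; enqueue VX → queue [QK, DV, FL, MT, VX]
Visit QK → queue [DV, FL, MT, VX]
Visit DV → queue [FL, MT, VX]
Visit FL → queue [MT, VX]
Visit MT → queue [VX]
Visit VX → queue []

VP DB IV OP AD BZ WM BB NS OZ QK DV FL MT VX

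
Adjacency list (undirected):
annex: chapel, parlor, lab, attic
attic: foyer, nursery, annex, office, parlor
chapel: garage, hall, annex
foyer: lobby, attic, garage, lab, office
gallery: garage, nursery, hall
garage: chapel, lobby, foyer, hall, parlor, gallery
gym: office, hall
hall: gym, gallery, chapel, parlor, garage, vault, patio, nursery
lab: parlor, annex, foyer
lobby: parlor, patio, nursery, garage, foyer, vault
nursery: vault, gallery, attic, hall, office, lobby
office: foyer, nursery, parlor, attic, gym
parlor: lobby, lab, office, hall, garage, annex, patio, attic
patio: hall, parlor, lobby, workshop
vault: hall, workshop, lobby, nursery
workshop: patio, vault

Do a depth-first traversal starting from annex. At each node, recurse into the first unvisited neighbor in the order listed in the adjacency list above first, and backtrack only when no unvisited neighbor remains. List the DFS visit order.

annex → chapel → garage → lobby → parlor → lab → foyer → attic → nursery → vault → hall → gym → office → gallery → patio → workshop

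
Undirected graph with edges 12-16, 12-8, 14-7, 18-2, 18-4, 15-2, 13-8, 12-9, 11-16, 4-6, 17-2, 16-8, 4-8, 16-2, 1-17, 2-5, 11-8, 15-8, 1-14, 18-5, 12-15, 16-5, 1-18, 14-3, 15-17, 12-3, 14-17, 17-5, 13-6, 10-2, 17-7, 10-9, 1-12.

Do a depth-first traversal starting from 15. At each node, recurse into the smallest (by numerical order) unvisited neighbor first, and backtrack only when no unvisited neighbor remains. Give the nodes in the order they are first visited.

Visit 15
15 → 2
2 → 5
5 → 16
16 → 8
8 → 4
4 → 6
6 → 13
4 → 18
18 → 1
1 → 12
12 → 3
3 → 14
14 → 7
7 → 17
12 → 9
9 → 10
8 → 11

15 → 2 → 5 → 16 → 8 → 4 → 6 → 13 → 18 → 1 → 12 → 3 → 14 → 7 → 17 → 9 → 10 → 11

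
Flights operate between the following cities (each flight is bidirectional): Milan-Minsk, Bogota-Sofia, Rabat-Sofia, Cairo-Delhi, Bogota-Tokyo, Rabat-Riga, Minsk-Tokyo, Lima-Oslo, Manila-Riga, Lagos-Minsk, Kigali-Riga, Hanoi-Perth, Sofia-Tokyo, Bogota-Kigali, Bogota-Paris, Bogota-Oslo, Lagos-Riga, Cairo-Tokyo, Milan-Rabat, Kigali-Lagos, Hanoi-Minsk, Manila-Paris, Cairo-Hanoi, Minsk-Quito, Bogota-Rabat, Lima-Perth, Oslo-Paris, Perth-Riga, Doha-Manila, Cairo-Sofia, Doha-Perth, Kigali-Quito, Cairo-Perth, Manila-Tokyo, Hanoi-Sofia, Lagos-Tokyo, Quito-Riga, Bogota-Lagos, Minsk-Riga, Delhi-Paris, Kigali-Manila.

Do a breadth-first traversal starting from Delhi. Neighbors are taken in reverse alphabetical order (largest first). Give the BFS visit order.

Visit Delhi; enqueue Paris, Cairo → queue [Paris, Cairo]
Visit Paris; enqueue Oslo, Manila, Bogota → queue [Cairo, Oslo, Manila, Bogota]
Visit Cairo; enqueue Tokyo, Sofia, Perth, Hanoi → queue [Oslo, Manila, Bogota, Tokyo, Sofia, Perth, Hanoi]
Visit Oslo; enqueue Lima → queue [Manila, Bogota, Tokyo, Sofia, Perth, Hanoi, Lima]
Visit Manila; enqueue Riga, Kigali, Doha → queue [Bogota, Tokyo, Sofia, Perth, Hanoi, Lima, Riga, Kigali, Doha]
Visit Bogota; enqueue Rabat, Lagos → queue [Tokyo, Sofia, Perth, Hanoi, Lima, Riga, Kigali, Doha, Rabat, Lagos]
Visit Tokyo; enqueue Minsk → queue [Sofia, Perth, Hanoi, Lima, Riga, Kigali, Doha, Rabat, Lagos, Minsk]
Visit Sofia → queue [Perth, Hanoi, Lima, Riga, Kigali, Doha, Rabat, Lagos, Minsk]
Visit Perth → queue [Hanoi, Lima, Riga, Kigali, Doha, Rabat, Lagos, Minsk]
Visit Hanoi → queue [Lima, Riga, Kigali, Doha, Rabat, Lagos, Minsk]
Visit Lima → queue [Riga, Kigali, Doha, Rabat, Lagos, Minsk]
Visit Riga; enqueue Quito → queue [Kigali, Doha, Rabat, Lagos, Minsk, Quito]
Visit Kigali → queue [Doha, Rabat, Lagos, Minsk, Quito]
Visit Doha → queue [Rabat, Lagos, Minsk, Quito]
Visit Rabat; enqueue Milan → queue [Lagos, Minsk, Quito, Milan]
Visit Lagos → queue [Minsk, Quito, Milan]
Visit Minsk → queue [Quito, Milan]
Visit Quito → queue [Milan]
Visit Milan → queue []

Delhi Paris Cairo Oslo Manila Bogota Tokyo Sofia Perth Hanoi Lima Riga Kigali Doha Rabat Lagos Minsk Quito Milan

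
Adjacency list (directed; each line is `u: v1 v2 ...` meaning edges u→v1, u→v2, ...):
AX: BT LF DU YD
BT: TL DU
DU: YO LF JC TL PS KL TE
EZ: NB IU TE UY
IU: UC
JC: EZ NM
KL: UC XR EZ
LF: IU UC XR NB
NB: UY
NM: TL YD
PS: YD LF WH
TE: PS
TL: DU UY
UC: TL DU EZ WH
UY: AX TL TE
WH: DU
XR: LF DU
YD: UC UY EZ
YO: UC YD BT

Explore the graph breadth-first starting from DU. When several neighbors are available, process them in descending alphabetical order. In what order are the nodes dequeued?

Visit DU; enqueue YO, TL, TE, PS, LF, KL, JC → queue [YO, TL, TE, PS, LF, KL, JC]
Visit YO; enqueue YD, UC, BT → queue [TL, TE, PS, LF, KL, JC, YD, UC, BT]
Visit TL; enqueue UY → queue [TE, PS, LF, KL, JC, YD, UC, BT, UY]
Visit TE → queue [PS, LF, KL, JC, YD, UC, BT, UY]
Visit PS; enqueue WH → queue [LF, KL, JC, YD, UC, BT, UY, WH]
Visit LF; enqueue XR, NB, IU → queue [KL, JC, YD, UC, BT, UY, WH, XR, NB, IU]
Visit KL; enqueue EZ → queue [JC, YD, UC, BT, UY, WH, XR, NB, IU, EZ]
Visit JC; enqueue NM → queue [YD, UC, BT, UY, WH, XR, NB, IU, EZ, NM]
Visit YD → queue [UC, BT, UY, WH, XR, NB, IU, EZ, NM]
Visit UC → queue [BT, UY, WH, XR, NB, IU, EZ, NM]
Visit BT → queue [UY, WH, XR, NB, IU, EZ, NM]
Visit UY; enqueue AX → queue [WH, XR, NB, IU, EZ, NM, AX]
Visit WH → queue [XR, NB, IU, EZ, NM, AX]
Visit XR → queue [NB, IU, EZ, NM, AX]
Visit NB → queue [IU, EZ, NM, AX]
Visit IU → queue [EZ, NM, AX]
Visit EZ → queue [NM, AX]
Visit NM → queue [AX]
Visit AX → queue []

DU -> YO -> TL -> TE -> PS -> LF -> KL -> JC -> YD -> UC -> BT -> UY -> WH -> XR -> NB -> IU -> EZ -> NM -> AX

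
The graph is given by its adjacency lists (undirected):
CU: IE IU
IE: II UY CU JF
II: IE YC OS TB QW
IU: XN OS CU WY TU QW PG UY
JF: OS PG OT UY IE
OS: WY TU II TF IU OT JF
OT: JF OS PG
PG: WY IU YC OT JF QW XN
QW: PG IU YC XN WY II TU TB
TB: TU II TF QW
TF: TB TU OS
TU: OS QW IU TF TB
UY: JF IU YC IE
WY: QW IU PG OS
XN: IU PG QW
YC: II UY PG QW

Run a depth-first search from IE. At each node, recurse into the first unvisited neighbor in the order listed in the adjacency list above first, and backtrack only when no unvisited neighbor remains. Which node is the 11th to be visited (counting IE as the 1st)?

Visit IE
IE → II
II → YC
YC → UY
UY → JF
JF → OS
OS → WY
WY → QW
QW → PG
PG → IU
IU → XN
IU → CU
IU → TU
TU → TF
TF → TB
PG → OT

Visit order: IE, II, YC, UY, JF, OS, WY, QW, PG, IU, XN, CU, TU, TF, TB, OT

XN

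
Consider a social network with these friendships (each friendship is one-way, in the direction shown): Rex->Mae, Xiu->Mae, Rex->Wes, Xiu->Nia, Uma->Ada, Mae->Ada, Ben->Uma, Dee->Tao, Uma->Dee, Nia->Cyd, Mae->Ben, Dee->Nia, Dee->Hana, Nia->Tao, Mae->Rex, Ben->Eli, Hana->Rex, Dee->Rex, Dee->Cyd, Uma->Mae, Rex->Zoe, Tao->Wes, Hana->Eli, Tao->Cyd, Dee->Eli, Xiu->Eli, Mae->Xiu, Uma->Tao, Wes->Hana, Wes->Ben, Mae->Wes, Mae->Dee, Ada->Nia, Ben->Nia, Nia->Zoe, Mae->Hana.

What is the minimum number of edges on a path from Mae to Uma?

2

Level 0: Mae
Level 1: Ada, Ben, Dee, Hana, Rex, Wes, Xiu
Level 2: Cyd, Eli, Nia, Tao, Uma, Zoe
Uma first appears at level 2.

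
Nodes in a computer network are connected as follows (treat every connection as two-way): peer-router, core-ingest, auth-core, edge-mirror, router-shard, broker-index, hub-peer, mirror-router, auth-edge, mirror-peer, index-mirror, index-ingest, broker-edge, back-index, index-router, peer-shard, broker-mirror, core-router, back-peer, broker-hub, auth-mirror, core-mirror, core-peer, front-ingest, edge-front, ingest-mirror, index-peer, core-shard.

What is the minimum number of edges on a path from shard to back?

2

Level 0: shard
Level 1: core, peer, router
Level 2: auth, back, hub, index, ingest, mirror
Level 3: broker, edge, front
back first appears at level 2.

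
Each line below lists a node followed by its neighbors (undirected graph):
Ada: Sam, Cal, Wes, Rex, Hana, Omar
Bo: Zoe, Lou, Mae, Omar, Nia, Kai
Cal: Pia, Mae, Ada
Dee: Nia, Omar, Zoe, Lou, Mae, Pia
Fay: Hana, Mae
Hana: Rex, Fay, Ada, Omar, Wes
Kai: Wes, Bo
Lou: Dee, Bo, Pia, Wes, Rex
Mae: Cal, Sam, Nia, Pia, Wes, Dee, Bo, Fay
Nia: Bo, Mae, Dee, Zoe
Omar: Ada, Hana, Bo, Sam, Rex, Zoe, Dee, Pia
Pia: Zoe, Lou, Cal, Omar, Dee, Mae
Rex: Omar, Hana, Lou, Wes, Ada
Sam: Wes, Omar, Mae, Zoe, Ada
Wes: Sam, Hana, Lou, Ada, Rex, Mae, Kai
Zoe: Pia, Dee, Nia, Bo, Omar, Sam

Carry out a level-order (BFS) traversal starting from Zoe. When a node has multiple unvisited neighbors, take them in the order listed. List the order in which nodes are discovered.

Visit Zoe; enqueue Pia, Dee, Nia, Bo, Omar, Sam → queue [Pia, Dee, Nia, Bo, Omar, Sam]
Visit Pia; enqueue Lou, Cal, Mae → queue [Dee, Nia, Bo, Omar, Sam, Lou, Cal, Mae]
Visit Dee → queue [Nia, Bo, Omar, Sam, Lou, Cal, Mae]
Visit Nia → queue [Bo, Omar, Sam, Lou, Cal, Mae]
Visit Bo; enqueue Kai → queue [Omar, Sam, Lou, Cal, Mae, Kai]
Visit Omar; enqueue Ada, Hana, Rex → queue [Sam, Lou, Cal, Mae, Kai, Ada, Hana, Rex]
Visit Sam; enqueue Wes → queue [Lou, Cal, Mae, Kai, Ada, Hana, Rex, Wes]
Visit Lou → queue [Cal, Mae, Kai, Ada, Hana, Rex, Wes]
Visit Cal → queue [Mae, Kai, Ada, Hana, Rex, Wes]
Visit Mae; enqueue Fay → queue [Kai, Ada, Hana, Rex, Wes, Fay]
Visit Kai → queue [Ada, Hana, Rex, Wes, Fay]
Visit Ada → queue [Hana, Rex, Wes, Fay]
Visit Hana → queue [Rex, Wes, Fay]
Visit Rex → queue [Wes, Fay]
Visit Wes → queue [Fay]
Visit Fay → queue []

Zoe, Pia, Dee, Nia, Bo, Omar, Sam, Lou, Cal, Mae, Kai, Ada, Hana, Rex, Wes, Fay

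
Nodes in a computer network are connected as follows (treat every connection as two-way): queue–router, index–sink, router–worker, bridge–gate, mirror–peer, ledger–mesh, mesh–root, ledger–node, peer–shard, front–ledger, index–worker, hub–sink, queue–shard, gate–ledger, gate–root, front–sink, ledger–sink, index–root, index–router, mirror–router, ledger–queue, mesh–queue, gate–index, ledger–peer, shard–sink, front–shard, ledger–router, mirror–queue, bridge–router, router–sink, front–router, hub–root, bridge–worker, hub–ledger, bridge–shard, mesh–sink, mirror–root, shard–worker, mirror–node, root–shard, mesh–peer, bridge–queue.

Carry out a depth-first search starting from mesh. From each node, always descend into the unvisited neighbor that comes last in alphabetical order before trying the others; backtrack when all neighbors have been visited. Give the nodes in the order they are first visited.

mesh sink shard worker router queue mirror root index gate ledger peer node hub front bridge

Visit mesh
mesh → sink
sink → shard
shard → worker
worker → router
router → queue
queue → mirror
mirror → root
root → index
index → gate
gate → ledger
ledger → peer
ledger → node
ledger → hub
ledger → front
gate → bridge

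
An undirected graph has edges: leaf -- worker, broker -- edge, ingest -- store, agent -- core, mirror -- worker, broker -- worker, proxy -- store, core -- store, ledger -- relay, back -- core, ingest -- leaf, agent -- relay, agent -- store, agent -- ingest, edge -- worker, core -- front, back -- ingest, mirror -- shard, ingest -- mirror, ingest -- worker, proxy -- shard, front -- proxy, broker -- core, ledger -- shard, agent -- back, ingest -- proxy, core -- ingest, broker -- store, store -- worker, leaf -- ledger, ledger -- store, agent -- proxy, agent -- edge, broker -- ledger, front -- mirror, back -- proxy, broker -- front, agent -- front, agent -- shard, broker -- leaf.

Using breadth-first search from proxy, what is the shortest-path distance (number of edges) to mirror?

Level 0: proxy
Level 1: agent, back, front, ingest, shard, store
Level 2: broker, core, edge, leaf, ledger, mirror, relay, worker
mirror first appears at level 2.

2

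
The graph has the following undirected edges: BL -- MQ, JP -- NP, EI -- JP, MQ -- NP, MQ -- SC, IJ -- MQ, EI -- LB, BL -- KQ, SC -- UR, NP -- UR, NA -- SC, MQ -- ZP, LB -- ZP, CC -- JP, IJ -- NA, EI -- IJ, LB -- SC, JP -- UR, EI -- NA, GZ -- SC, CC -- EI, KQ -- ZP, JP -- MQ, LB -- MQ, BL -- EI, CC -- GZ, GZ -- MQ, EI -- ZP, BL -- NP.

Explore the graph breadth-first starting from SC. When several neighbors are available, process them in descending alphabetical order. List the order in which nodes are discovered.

SC, UR, NA, MQ, LB, GZ, NP, JP, IJ, EI, ZP, BL, CC, KQ

Visit SC; enqueue UR, NA, MQ, LB, GZ → queue [UR, NA, MQ, LB, GZ]
Visit UR; enqueue NP, JP → queue [NA, MQ, LB, GZ, NP, JP]
Visit NA; enqueue IJ, EI → queue [MQ, LB, GZ, NP, JP, IJ, EI]
Visit MQ; enqueue ZP, BL → queue [LB, GZ, NP, JP, IJ, EI, ZP, BL]
Visit LB → queue [GZ, NP, JP, IJ, EI, ZP, BL]
Visit GZ; enqueue CC → queue [NP, JP, IJ, EI, ZP, BL, CC]
Visit NP → queue [JP, IJ, EI, ZP, BL, CC]
Visit JP → queue [IJ, EI, ZP, BL, CC]
Visit IJ → queue [EI, ZP, BL, CC]
Visit EI → queue [ZP, BL, CC]
Visit ZP; enqueue KQ → queue [BL, CC, KQ]
Visit BL → queue [CC, KQ]
Visit CC → queue [KQ]
Visit KQ → queue []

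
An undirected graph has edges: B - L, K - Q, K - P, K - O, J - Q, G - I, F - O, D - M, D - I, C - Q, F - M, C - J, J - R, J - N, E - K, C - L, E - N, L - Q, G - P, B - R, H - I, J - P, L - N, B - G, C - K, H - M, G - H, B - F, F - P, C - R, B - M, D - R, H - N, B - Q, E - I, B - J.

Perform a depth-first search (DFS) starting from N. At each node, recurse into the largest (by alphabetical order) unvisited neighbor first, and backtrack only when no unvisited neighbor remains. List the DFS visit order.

N L Q K P J R D M H I G B F O E C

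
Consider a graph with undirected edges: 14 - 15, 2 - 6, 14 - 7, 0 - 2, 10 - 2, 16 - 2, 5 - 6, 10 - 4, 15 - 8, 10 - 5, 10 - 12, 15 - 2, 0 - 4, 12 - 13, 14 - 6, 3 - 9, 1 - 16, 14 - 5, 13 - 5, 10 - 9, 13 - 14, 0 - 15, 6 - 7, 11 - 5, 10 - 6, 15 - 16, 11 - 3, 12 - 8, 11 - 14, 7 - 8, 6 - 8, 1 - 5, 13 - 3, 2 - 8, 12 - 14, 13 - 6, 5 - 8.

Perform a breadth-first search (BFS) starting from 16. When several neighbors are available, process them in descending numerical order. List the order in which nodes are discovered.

Visit 16; enqueue 15, 2, 1 → queue [15, 2, 1]
Visit 15; enqueue 14, 8, 0 → queue [2, 1, 14, 8, 0]
Visit 2; enqueue 10, 6 → queue [1, 14, 8, 0, 10, 6]
Visit 1; enqueue 5 → queue [14, 8, 0, 10, 6, 5]
Visit 14; enqueue 13, 12, 11, 7 → queue [8, 0, 10, 6, 5, 13, 12, 11, 7]
Visit 8 → queue [0, 10, 6, 5, 13, 12, 11, 7]
Visit 0; enqueue 4 → queue [10, 6, 5, 13, 12, 11, 7, 4]
Visit 10; enqueue 9 → queue [6, 5, 13, 12, 11, 7, 4, 9]
Visit 6 → queue [5, 13, 12, 11, 7, 4, 9]
Visit 5 → queue [13, 12, 11, 7, 4, 9]
Visit 13; enqueue 3 → queue [12, 11, 7, 4, 9, 3]
Visit 12 → queue [11, 7, 4, 9, 3]
Visit 11 → queue [7, 4, 9, 3]
Visit 7 → queue [4, 9, 3]
Visit 4 → queue [9, 3]
Visit 9 → queue [3]
Visit 3 → queue []

16, 15, 2, 1, 14, 8, 0, 10, 6, 5, 13, 12, 11, 7, 4, 9, 3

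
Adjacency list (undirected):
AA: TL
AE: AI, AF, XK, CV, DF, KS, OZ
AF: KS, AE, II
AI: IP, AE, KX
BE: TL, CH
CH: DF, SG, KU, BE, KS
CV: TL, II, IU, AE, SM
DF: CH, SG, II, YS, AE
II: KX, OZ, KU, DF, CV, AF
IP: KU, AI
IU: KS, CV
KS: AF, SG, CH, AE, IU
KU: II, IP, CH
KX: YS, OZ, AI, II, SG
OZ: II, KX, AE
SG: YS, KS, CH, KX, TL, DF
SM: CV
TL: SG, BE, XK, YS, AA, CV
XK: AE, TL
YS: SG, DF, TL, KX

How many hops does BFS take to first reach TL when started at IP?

Level 0: IP
Level 1: AI, KU
Level 2: AE, CH, II, KX
Level 3: AF, BE, CV, DF, KS, OZ, SG, XK, YS
Level 4: IU, SM, TL
Level 5: AA
TL first appears at level 4.

4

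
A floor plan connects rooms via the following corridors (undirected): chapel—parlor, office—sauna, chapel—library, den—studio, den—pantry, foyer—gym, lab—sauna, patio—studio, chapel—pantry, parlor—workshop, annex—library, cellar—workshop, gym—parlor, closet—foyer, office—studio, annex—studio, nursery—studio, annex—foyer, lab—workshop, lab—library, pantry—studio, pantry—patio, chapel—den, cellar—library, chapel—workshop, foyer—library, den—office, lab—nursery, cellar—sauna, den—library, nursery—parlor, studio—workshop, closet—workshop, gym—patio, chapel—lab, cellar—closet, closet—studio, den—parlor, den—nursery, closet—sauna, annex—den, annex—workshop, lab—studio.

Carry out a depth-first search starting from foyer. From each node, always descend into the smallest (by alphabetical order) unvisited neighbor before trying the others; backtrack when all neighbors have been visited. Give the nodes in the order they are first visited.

Visit foyer
foyer → annex
annex → den
den → chapel
chapel → lab
lab → library
library → cellar
cellar → closet
closet → sauna
sauna → office
office → studio
studio → nursery
nursery → parlor
parlor → gym
gym → patio
patio → pantry
parlor → workshop

foyer annex den chapel lab library cellar closet sauna office studio nursery parlor gym patio pantry workshop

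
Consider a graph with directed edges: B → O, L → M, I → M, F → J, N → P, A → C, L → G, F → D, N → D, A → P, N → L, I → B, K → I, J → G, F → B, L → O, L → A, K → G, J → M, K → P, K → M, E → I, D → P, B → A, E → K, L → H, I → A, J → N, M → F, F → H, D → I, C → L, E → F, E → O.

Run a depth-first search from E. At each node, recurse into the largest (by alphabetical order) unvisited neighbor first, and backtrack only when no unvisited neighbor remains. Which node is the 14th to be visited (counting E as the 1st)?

D

Visit E
E → O
E → K
K → P
K → M
M → F
F → J
J → N
N → L
L → H
L → G
L → A
A → C
N → D
D → I
I → B

Visit order: E, O, K, P, M, F, J, N, L, H, G, A, C, D, I, B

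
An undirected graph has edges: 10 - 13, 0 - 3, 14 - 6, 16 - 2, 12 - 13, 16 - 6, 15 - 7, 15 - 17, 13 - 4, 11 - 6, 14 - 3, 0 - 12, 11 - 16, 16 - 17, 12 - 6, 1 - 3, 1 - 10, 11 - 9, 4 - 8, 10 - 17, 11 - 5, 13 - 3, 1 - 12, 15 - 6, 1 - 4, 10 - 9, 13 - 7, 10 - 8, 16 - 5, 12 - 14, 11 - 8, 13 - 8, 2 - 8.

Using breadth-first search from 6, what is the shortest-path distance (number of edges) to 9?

2

Level 0: 6
Level 1: 11, 12, 14, 15, 16
Level 2: 0, 1, 2, 3, 5, 7, 8, 9, 13, 17
Level 3: 4, 10
9 first appears at level 2.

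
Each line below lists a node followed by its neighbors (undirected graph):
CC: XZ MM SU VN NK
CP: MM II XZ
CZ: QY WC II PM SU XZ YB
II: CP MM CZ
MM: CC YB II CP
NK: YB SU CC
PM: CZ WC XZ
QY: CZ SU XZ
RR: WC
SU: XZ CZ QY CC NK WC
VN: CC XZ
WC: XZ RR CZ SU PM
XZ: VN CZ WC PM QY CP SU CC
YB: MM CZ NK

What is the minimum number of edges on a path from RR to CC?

Level 0: RR
Level 1: WC
Level 2: CZ, PM, SU, XZ
Level 3: CC, CP, II, NK, QY, VN, YB
Level 4: MM
CC first appears at level 3.

3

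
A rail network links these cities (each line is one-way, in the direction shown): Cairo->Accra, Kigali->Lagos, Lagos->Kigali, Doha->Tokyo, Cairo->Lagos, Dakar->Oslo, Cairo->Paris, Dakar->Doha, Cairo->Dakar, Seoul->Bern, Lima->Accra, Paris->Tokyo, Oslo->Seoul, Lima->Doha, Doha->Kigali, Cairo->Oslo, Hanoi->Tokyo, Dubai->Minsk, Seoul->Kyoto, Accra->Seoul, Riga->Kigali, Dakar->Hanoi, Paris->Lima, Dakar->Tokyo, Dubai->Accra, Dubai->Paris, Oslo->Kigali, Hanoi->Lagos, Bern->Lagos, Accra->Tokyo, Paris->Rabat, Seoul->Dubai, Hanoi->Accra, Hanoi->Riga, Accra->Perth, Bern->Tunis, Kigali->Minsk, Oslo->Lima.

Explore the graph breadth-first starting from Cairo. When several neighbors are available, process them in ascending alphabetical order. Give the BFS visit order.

Cairo, Accra, Dakar, Lagos, Oslo, Paris, Perth, Seoul, Tokyo, Doha, Hanoi, Kigali, Lima, Rabat, Bern, Dubai, Kyoto, Riga, Minsk, Tunis

Visit Cairo; enqueue Accra, Dakar, Lagos, Oslo, Paris → queue [Accra, Dakar, Lagos, Oslo, Paris]
Visit Accra; enqueue Perth, Seoul, Tokyo → queue [Dakar, Lagos, Oslo, Paris, Perth, Seoul, Tokyo]
Visit Dakar; enqueue Doha, Hanoi → queue [Lagos, Oslo, Paris, Perth, Seoul, Tokyo, Doha, Hanoi]
Visit Lagos; enqueue Kigali → queue [Oslo, Paris, Perth, Seoul, Tokyo, Doha, Hanoi, Kigali]
Visit Oslo; enqueue Lima → queue [Paris, Perth, Seoul, Tokyo, Doha, Hanoi, Kigali, Lima]
Visit Paris; enqueue Rabat → queue [Perth, Seoul, Tokyo, Doha, Hanoi, Kigali, Lima, Rabat]
Visit Perth → queue [Seoul, Tokyo, Doha, Hanoi, Kigali, Lima, Rabat]
Visit Seoul; enqueue Bern, Dubai, Kyoto → queue [Tokyo, Doha, Hanoi, Kigali, Lima, Rabat, Bern, Dubai, Kyoto]
Visit Tokyo → queue [Doha, Hanoi, Kigali, Lima, Rabat, Bern, Dubai, Kyoto]
Visit Doha → queue [Hanoi, Kigali, Lima, Rabat, Bern, Dubai, Kyoto]
Visit Hanoi; enqueue Riga → queue [Kigali, Lima, Rabat, Bern, Dubai, Kyoto, Riga]
Visit Kigali; enqueue Minsk → queue [Lima, Rabat, Bern, Dubai, Kyoto, Riga, Minsk]
Visit Lima → queue [Rabat, Bern, Dubai, Kyoto, Riga, Minsk]
Visit Rabat → queue [Bern, Dubai, Kyoto, Riga, Minsk]
Visit Bern; enqueue Tunis → queue [Dubai, Kyoto, Riga, Minsk, Tunis]
Visit Dubai → queue [Kyoto, Riga, Minsk, Tunis]
Visit Kyoto → queue [Riga, Minsk, Tunis]
Visit Riga → queue [Minsk, Tunis]
Visit Minsk → queue [Tunis]
Visit Tunis → queue []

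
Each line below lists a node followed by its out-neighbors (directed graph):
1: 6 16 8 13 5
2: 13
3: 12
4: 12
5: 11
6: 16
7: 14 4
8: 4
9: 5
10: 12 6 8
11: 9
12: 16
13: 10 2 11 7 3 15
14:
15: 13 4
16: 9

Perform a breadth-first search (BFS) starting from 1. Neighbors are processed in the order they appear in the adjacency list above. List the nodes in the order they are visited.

1, 6, 16, 8, 13, 5, 9, 4, 10, 2, 11, 7, 3, 15, 12, 14

Visit 1; enqueue 6, 16, 8, 13, 5 → queue [6, 16, 8, 13, 5]
Visit 6 → queue [16, 8, 13, 5]
Visit 16; enqueue 9 → queue [8, 13, 5, 9]
Visit 8; enqueue 4 → queue [13, 5, 9, 4]
Visit 13; enqueue 10, 2, 11, 7, 3, 15 → queue [5, 9, 4, 10, 2, 11, 7, 3, 15]
Visit 5 → queue [9, 4, 10, 2, 11, 7, 3, 15]
Visit 9 → queue [4, 10, 2, 11, 7, 3, 15]
Visit 4; enqueue 12 → queue [10, 2, 11, 7, 3, 15, 12]
Visit 10 → queue [2, 11, 7, 3, 15, 12]
Visit 2 → queue [11, 7, 3, 15, 12]
Visit 11 → queue [7, 3, 15, 12]
Visit 7; enqueue 14 → queue [3, 15, 12, 14]
Visit 3 → queue [15, 12, 14]
Visit 15 → queue [12, 14]
Visit 12 → queue [14]
Visit 14 → queue []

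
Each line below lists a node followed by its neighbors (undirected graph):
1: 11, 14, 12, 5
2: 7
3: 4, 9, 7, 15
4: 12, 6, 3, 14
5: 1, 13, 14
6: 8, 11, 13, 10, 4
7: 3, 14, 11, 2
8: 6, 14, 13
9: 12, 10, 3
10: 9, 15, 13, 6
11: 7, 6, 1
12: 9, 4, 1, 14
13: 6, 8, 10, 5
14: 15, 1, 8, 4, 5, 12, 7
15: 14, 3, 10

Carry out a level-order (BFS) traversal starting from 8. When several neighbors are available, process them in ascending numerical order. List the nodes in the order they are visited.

Visit 8; enqueue 6, 13, 14 → queue [6, 13, 14]
Visit 6; enqueue 4, 10, 11 → queue [13, 14, 4, 10, 11]
Visit 13; enqueue 5 → queue [14, 4, 10, 11, 5]
Visit 14; enqueue 1, 7, 12, 15 → queue [4, 10, 11, 5, 1, 7, 12, 15]
Visit 4; enqueue 3 → queue [10, 11, 5, 1, 7, 12, 15, 3]
Visit 10; enqueue 9 → queue [11, 5, 1, 7, 12, 15, 3, 9]
Visit 11 → queue [5, 1, 7, 12, 15, 3, 9]
Visit 5 → queue [1, 7, 12, 15, 3, 9]
Visit 1 → queue [7, 12, 15, 3, 9]
Visit 7; enqueue 2 → queue [12, 15, 3, 9, 2]
Visit 12 → queue [15, 3, 9, 2]
Visit 15 → queue [3, 9, 2]
Visit 3 → queue [9, 2]
Visit 9 → queue [2]
Visit 2 → queue []

8 → 6 → 13 → 14 → 4 → 10 → 11 → 5 → 1 → 7 → 12 → 15 → 3 → 9 → 2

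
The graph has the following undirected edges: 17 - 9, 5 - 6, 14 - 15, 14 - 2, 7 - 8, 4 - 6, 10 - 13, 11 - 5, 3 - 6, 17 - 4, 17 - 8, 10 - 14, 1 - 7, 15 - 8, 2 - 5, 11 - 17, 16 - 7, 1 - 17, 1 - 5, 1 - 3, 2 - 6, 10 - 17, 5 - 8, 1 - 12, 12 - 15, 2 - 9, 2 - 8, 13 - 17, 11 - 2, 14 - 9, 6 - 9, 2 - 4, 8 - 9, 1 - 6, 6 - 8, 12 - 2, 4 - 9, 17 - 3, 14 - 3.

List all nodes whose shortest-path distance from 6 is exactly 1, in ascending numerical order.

1, 2, 3, 4, 5, 8, 9

Level 0: 6
Level 1: 1, 2, 3, 4, 5, 8, 9
Level 2: 7, 11, 12, 14, 15, 17
Level 3: 10, 13, 16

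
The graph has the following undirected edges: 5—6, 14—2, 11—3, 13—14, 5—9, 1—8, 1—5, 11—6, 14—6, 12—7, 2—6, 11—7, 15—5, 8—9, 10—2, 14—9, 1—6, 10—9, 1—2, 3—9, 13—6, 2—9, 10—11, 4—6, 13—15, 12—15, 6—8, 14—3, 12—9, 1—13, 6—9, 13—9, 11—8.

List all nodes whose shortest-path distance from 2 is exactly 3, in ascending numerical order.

7, 15

Level 0: 2
Level 1: 1, 6, 9, 10, 14
Level 2: 3, 4, 5, 8, 11, 12, 13
Level 3: 7, 15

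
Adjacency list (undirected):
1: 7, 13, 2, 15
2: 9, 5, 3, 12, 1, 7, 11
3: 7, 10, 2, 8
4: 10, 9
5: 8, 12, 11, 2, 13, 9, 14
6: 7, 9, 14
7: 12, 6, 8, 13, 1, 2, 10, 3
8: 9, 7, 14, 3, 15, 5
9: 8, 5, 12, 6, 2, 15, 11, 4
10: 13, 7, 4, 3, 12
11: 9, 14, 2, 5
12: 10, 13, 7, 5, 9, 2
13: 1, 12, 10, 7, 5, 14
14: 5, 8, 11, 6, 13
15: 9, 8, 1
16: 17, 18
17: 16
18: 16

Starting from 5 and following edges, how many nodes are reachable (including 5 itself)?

BFS from 5 visits: 5, 14, 13, 12, 11, 9, 8, 2, 6, 10, 7, 1, 15, 4, 3
Reachable nodes: 15 of 18 total.

15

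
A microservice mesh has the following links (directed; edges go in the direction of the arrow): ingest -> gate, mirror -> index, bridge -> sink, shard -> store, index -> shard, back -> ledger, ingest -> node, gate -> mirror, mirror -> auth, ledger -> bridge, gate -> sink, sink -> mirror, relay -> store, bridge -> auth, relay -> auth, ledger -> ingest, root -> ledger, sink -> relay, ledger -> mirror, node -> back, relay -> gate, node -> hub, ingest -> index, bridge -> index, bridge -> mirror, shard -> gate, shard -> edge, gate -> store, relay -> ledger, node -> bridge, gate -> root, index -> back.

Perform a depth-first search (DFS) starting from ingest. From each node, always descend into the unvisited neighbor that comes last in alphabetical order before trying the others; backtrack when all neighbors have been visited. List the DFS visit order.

ingest -> node -> hub -> bridge -> sink -> relay -> store -> ledger -> mirror -> index -> shard -> gate -> root -> edge -> back -> auth

Visit ingest
ingest → node
node → hub
node → bridge
bridge → sink
sink → relay
relay → store
relay → ledger
ledger → mirror
mirror → index
index → shard
shard → gate
gate → root
shard → edge
index → back
mirror → auth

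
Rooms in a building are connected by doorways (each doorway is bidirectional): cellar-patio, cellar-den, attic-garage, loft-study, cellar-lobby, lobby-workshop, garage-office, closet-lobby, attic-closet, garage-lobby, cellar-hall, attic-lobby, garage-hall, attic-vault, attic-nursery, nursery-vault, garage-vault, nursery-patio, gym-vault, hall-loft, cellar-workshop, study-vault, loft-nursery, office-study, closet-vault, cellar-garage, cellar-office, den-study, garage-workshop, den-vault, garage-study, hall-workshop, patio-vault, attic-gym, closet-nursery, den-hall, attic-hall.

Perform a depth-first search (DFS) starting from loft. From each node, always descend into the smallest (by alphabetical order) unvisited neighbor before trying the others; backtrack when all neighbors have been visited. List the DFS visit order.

loft, hall, attic, closet, lobby, cellar, den, study, garage, office, vault, gym, nursery, patio, workshop

Visit loft
loft → hall
hall → attic
attic → closet
closet → lobby
lobby → cellar
cellar → den
den → study
study → garage
garage → office
garage → vault
vault → gym
vault → nursery
nursery → patio
garage → workshop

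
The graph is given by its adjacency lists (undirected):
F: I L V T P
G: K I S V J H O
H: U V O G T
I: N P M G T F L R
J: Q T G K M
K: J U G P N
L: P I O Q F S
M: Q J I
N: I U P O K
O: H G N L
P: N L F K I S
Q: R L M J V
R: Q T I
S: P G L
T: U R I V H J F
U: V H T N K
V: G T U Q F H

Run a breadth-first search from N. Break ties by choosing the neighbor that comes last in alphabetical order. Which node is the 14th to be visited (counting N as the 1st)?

J

Visit N; enqueue U, P, O, K, I → queue [U, P, O, K, I]
Visit U; enqueue V, T, H → queue [P, O, K, I, V, T, H]
Visit P; enqueue S, L, F → queue [O, K, I, V, T, H, S, L, F]
Visit O; enqueue G → queue [K, I, V, T, H, S, L, F, G]
Visit K; enqueue J → queue [I, V, T, H, S, L, F, G, J]
Visit I; enqueue R, M → queue [V, T, H, S, L, F, G, J, R, M]
Visit V; enqueue Q → queue [T, H, S, L, F, G, J, R, M, Q]
Visit T → queue [H, S, L, F, G, J, R, M, Q]
Visit H → queue [S, L, F, G, J, R, M, Q]
Visit S → queue [L, F, G, J, R, M, Q]
Visit L → queue [F, G, J, R, M, Q]
Visit F → queue [G, J, R, M, Q]
Visit G → queue [J, R, M, Q]
Visit J → queue [R, M, Q]
Visit R → queue [M, Q]
Visit M → queue [Q]
Visit Q → queue []

Visit order: N, U, P, O, K, I, V, T, H, S, L, F, G, J, R, M, Q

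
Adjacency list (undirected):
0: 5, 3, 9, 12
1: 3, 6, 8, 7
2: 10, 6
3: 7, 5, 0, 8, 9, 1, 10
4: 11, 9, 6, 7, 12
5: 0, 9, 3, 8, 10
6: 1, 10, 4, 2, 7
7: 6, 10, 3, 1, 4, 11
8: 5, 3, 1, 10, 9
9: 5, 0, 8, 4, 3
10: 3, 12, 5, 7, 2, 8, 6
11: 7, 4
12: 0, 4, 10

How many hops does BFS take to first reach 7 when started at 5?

2

Level 0: 5
Level 1: 0, 3, 8, 9, 10
Level 2: 1, 2, 4, 6, 7, 12
Level 3: 11
7 first appears at level 2.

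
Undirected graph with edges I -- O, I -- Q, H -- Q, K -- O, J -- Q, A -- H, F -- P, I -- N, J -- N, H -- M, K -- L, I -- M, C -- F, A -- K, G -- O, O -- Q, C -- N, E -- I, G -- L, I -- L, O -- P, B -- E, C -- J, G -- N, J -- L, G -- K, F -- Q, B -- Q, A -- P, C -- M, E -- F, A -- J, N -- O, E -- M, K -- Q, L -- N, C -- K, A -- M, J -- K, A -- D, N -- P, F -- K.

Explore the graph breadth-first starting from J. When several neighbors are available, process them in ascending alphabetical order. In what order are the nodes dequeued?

J A C K L N Q D H M P F G O I B E

Visit J; enqueue A, C, K, L, N, Q → queue [A, C, K, L, N, Q]
Visit A; enqueue D, H, M, P → queue [C, K, L, N, Q, D, H, M, P]
Visit C; enqueue F → queue [K, L, N, Q, D, H, M, P, F]
Visit K; enqueue G, O → queue [L, N, Q, D, H, M, P, F, G, O]
Visit L; enqueue I → queue [N, Q, D, H, M, P, F, G, O, I]
Visit N → queue [Q, D, H, M, P, F, G, O, I]
Visit Q; enqueue B → queue [D, H, M, P, F, G, O, I, B]
Visit D → queue [H, M, P, F, G, O, I, B]
Visit H → queue [M, P, F, G, O, I, B]
Visit M; enqueue E → queue [P, F, G, O, I, B, E]
Visit P → queue [F, G, O, I, B, E]
Visit F → queue [G, O, I, B, E]
Visit G → queue [O, I, B, E]
Visit O → queue [I, B, E]
Visit I → queue [B, E]
Visit B → queue [E]
Visit E → queue []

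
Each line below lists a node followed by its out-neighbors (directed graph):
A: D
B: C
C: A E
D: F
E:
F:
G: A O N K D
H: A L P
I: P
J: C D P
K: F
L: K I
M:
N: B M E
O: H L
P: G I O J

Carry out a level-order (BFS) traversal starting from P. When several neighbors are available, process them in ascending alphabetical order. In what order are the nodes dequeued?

P -> G -> I -> J -> O -> A -> D -> K -> N -> C -> H -> L -> F -> B -> E -> M

Visit P; enqueue G, I, J, O → queue [G, I, J, O]
Visit G; enqueue A, D, K, N → queue [I, J, O, A, D, K, N]
Visit I → queue [J, O, A, D, K, N]
Visit J; enqueue C → queue [O, A, D, K, N, C]
Visit O; enqueue H, L → queue [A, D, K, N, C, H, L]
Visit A → queue [D, K, N, C, H, L]
Visit D; enqueue F → queue [K, N, C, H, L, F]
Visit K → queue [N, C, H, L, F]
Visit N; enqueue B, E, M → queue [C, H, L, F, B, E, M]
Visit C → queue [H, L, F, B, E, M]
Visit H → queue [L, F, B, E, M]
Visit L → queue [F, B, E, M]
Visit F → queue [B, E, M]
Visit B → queue [E, M]
Visit E → queue [M]
Visit M → queue []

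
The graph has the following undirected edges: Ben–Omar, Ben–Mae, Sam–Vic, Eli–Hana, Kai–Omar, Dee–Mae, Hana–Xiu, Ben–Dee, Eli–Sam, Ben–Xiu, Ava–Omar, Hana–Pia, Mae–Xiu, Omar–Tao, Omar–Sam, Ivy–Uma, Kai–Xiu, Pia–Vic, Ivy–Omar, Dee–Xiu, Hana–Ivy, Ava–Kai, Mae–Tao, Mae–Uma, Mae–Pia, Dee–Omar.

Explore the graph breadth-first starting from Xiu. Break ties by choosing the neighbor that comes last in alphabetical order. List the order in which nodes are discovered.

Visit Xiu; enqueue Mae, Kai, Hana, Dee, Ben → queue [Mae, Kai, Hana, Dee, Ben]
Visit Mae; enqueue Uma, Tao, Pia → queue [Kai, Hana, Dee, Ben, Uma, Tao, Pia]
Visit Kai; enqueue Omar, Ava → queue [Hana, Dee, Ben, Uma, Tao, Pia, Omar, Ava]
Visit Hana; enqueue Ivy, Eli → queue [Dee, Ben, Uma, Tao, Pia, Omar, Ava, Ivy, Eli]
Visit Dee → queue [Ben, Uma, Tao, Pia, Omar, Ava, Ivy, Eli]
Visit Ben → queue [Uma, Tao, Pia, Omar, Ava, Ivy, Eli]
Visit Uma → queue [Tao, Pia, Omar, Ava, Ivy, Eli]
Visit Tao → queue [Pia, Omar, Ava, Ivy, Eli]
Visit Pia; enqueue Vic → queue [Omar, Ava, Ivy, Eli, Vic]
Visit Omar; enqueue Sam → queue [Ava, Ivy, Eli, Vic, Sam]
Visit Ava → queue [Ivy, Eli, Vic, Sam]
Visit Ivy → queue [Eli, Vic, Sam]
Visit Eli → queue [Vic, Sam]
Visit Vic → queue [Sam]
Visit Sam → queue []

Xiu, Mae, Kai, Hana, Dee, Ben, Uma, Tao, Pia, Omar, Ava, Ivy, Eli, Vic, Sam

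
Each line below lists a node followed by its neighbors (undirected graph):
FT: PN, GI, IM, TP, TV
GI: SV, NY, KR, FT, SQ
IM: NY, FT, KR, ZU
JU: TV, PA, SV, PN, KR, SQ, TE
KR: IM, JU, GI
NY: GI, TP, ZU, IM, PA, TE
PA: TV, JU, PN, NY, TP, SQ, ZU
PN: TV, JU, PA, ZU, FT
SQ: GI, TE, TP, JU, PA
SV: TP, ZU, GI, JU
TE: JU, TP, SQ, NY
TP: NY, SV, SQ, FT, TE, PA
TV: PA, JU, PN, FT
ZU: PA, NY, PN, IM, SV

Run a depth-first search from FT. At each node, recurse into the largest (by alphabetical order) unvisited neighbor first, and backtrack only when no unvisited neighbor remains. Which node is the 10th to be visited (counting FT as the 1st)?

NY

Visit FT
FT → TV
TV → PN
PN → ZU
ZU → SV
SV → TP
TP → TE
TE → SQ
SQ → PA
PA → NY
NY → IM
IM → KR
KR → JU
KR → GI

Visit order: FT, TV, PN, ZU, SV, TP, TE, SQ, PA, NY, IM, KR, JU, GI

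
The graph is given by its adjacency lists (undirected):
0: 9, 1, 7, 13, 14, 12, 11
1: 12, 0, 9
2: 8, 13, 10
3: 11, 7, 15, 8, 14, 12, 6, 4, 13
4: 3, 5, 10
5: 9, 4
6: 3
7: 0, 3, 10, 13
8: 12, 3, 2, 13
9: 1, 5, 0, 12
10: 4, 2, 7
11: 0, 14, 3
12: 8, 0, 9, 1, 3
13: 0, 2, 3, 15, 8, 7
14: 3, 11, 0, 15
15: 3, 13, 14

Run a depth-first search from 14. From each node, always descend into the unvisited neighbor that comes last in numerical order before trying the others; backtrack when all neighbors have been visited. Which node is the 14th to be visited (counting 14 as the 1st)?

1

Visit 14
14 → 15
15 → 13
13 → 8
8 → 12
12 → 9
9 → 5
5 → 4
4 → 10
10 → 7
7 → 3
3 → 11
11 → 0
0 → 1
3 → 6
10 → 2

Visit order: 14, 15, 13, 8, 12, 9, 5, 4, 10, 7, 3, 11, 0, 1, 6, 2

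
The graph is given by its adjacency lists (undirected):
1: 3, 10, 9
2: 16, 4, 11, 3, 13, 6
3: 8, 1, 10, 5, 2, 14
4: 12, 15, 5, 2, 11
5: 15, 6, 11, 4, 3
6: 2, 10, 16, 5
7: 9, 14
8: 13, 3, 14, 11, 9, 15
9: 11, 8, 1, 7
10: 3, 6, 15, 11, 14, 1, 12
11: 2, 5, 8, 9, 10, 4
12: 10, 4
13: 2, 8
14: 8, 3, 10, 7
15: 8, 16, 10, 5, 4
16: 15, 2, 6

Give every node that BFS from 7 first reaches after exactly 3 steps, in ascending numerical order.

Level 0: 7
Level 1: 9, 14
Level 2: 1, 3, 8, 10, 11
Level 3: 2, 4, 5, 6, 12, 13, 15
Level 4: 16

2, 4, 5, 6, 12, 13, 15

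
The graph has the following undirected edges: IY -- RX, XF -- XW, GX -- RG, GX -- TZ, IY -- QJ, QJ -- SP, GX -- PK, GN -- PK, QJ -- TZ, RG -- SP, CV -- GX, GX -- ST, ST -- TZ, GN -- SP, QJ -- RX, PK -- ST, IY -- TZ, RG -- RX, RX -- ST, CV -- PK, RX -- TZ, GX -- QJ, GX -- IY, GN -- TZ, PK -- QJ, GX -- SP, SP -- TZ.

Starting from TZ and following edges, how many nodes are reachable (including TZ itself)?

11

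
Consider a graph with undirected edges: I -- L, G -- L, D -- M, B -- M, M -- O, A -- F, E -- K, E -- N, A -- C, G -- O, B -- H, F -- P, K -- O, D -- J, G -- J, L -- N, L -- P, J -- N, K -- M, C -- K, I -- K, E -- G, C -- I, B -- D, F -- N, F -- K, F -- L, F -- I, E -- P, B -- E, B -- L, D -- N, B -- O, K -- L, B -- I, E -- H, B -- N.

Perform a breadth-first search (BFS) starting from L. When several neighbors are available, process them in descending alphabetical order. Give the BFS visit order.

Visit L; enqueue P, N, K, I, G, F, B → queue [P, N, K, I, G, F, B]
Visit P; enqueue E → queue [N, K, I, G, F, B, E]
Visit N; enqueue J, D → queue [K, I, G, F, B, E, J, D]
Visit K; enqueue O, M, C → queue [I, G, F, B, E, J, D, O, M, C]
Visit I → queue [G, F, B, E, J, D, O, M, C]
Visit G → queue [F, B, E, J, D, O, M, C]
Visit F; enqueue A → queue [B, E, J, D, O, M, C, A]
Visit B; enqueue H → queue [E, J, D, O, M, C, A, H]
Visit E → queue [J, D, O, M, C, A, H]
Visit J → queue [D, O, M, C, A, H]
Visit D → queue [O, M, C, A, H]
Visit O → queue [M, C, A, H]
Visit M → queue [C, A, H]
Visit C → queue [A, H]
Visit A → queue [H]
Visit H → queue []

L, P, N, K, I, G, F, B, E, J, D, O, M, C, A, H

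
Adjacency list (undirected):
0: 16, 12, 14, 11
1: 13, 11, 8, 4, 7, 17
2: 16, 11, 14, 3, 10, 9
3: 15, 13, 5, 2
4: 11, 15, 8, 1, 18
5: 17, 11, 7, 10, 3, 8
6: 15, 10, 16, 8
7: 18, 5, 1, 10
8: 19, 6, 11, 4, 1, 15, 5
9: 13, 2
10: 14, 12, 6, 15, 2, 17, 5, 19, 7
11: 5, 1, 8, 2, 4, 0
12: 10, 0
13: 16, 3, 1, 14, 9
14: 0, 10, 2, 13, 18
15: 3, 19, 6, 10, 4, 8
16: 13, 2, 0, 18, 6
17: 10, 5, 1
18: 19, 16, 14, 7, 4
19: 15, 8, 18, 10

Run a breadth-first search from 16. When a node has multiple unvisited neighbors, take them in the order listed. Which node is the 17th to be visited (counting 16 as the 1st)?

Visit 16; enqueue 13, 2, 0, 18, 6 → queue [13, 2, 0, 18, 6]
Visit 13; enqueue 3, 1, 14, 9 → queue [2, 0, 18, 6, 3, 1, 14, 9]
Visit 2; enqueue 11, 10 → queue [0, 18, 6, 3, 1, 14, 9, 11, 10]
Visit 0; enqueue 12 → queue [18, 6, 3, 1, 14, 9, 11, 10, 12]
Visit 18; enqueue 19, 7, 4 → queue [6, 3, 1, 14, 9, 11, 10, 12, 19, 7, 4]
Visit 6; enqueue 15, 8 → queue [3, 1, 14, 9, 11, 10, 12, 19, 7, 4, 15, 8]
Visit 3; enqueue 5 → queue [1, 14, 9, 11, 10, 12, 19, 7, 4, 15, 8, 5]
Visit 1; enqueue 17 → queue [14, 9, 11, 10, 12, 19, 7, 4, 15, 8, 5, 17]
Visit 14 → queue [9, 11, 10, 12, 19, 7, 4, 15, 8, 5, 17]
Visit 9 → queue [11, 10, 12, 19, 7, 4, 15, 8, 5, 17]
Visit 11 → queue [10, 12, 19, 7, 4, 15, 8, 5, 17]
Visit 10 → queue [12, 19, 7, 4, 15, 8, 5, 17]
Visit 12 → queue [19, 7, 4, 15, 8, 5, 17]
Visit 19 → queue [7, 4, 15, 8, 5, 17]
Visit 7 → queue [4, 15, 8, 5, 17]
Visit 4 → queue [15, 8, 5, 17]
Visit 15 → queue [8, 5, 17]
Visit 8 → queue [5, 17]
Visit 5 → queue [17]
Visit 17 → queue []

Visit order: 16, 13, 2, 0, 18, 6, 3, 1, 14, 9, 11, 10, 12, 19, 7, 4, 15, 8, 5, 17

15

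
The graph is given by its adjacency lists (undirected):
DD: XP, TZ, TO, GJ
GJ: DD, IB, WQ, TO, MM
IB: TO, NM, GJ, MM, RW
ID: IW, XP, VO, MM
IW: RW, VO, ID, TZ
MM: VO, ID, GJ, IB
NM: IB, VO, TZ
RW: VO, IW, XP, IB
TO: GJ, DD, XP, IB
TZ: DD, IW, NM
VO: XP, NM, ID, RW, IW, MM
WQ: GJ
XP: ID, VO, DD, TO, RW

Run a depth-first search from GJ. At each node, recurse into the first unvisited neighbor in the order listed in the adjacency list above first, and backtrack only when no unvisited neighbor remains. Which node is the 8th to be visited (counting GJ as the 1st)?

Visit GJ
GJ → DD
DD → XP
XP → ID
ID → IW
IW → RW
RW → VO
VO → NM
NM → IB
IB → TO
IB → MM
NM → TZ
GJ → WQ

Visit order: GJ, DD, XP, ID, IW, RW, VO, NM, IB, TO, MM, TZ, WQ

NM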